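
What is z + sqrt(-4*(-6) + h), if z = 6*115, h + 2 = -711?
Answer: 690 + I*sqrt(689) ≈ 690.0 + 26.249*I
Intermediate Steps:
h = -713 (h = -2 - 711 = -713)
z = 690
z + sqrt(-4*(-6) + h) = 690 + sqrt(-4*(-6) - 713) = 690 + sqrt(24 - 713) = 690 + sqrt(-689) = 690 + I*sqrt(689)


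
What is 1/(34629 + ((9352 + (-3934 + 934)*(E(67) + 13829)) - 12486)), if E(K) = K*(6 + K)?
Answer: -1/56128505 ≈ -1.7816e-8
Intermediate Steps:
1/(34629 + ((9352 + (-3934 + 934)*(E(67) + 13829)) - 12486)) = 1/(34629 + ((9352 + (-3934 + 934)*(67*(6 + 67) + 13829)) - 12486)) = 1/(34629 + ((9352 - 3000*(67*73 + 13829)) - 12486)) = 1/(34629 + ((9352 - 3000*(4891 + 13829)) - 12486)) = 1/(34629 + ((9352 - 3000*18720) - 12486)) = 1/(34629 + ((9352 - 56160000) - 12486)) = 1/(34629 + (-56150648 - 12486)) = 1/(34629 - 56163134) = 1/(-56128505) = -1/56128505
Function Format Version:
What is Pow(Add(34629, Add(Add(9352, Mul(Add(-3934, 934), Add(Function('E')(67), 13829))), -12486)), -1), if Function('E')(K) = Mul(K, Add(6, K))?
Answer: Rational(-1, 56128505) ≈ -1.7816e-8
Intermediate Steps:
Pow(Add(34629, Add(Add(9352, Mul(Add(-3934, 934), Add(Function('E')(67), 13829))), -12486)), -1) = Pow(Add(34629, Add(Add(9352, Mul(Add(-3934, 934), Add(Mul(67, Add(6, 67)), 13829))), -12486)), -1) = Pow(Add(34629, Add(Add(9352, Mul(-3000, Add(Mul(67, 73), 13829))), -12486)), -1) = Pow(Add(34629, Add(Add(9352, Mul(-3000, Add(4891, 13829))), -12486)), -1) = Pow(Add(34629, Add(Add(9352, Mul(-3000, 18720)), -12486)), -1) = Pow(Add(34629, Add(Add(9352, -56160000), -12486)), -1) = Pow(Add(34629, Add(-56150648, -12486)), -1) = Pow(Add(34629, -56163134), -1) = Pow(-56128505, -1) = Rational(-1, 56128505)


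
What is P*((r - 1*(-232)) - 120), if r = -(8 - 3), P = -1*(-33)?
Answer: 3531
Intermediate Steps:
P = 33
r = -5 (r = -1*5 = -5)
P*((r - 1*(-232)) - 120) = 33*((-5 - 1*(-232)) - 120) = 33*((-5 + 232) - 120) = 33*(227 - 120) = 33*107 = 3531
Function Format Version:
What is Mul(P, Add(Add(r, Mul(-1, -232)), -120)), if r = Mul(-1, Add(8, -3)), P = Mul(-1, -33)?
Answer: 3531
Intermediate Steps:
P = 33
r = -5 (r = Mul(-1, 5) = -5)
Mul(P, Add(Add(r, Mul(-1, -232)), -120)) = Mul(33, Add(Add(-5, Mul(-1, -232)), -120)) = Mul(33, Add(Add(-5, 232), -120)) = Mul(33, Add(227, -120)) = Mul(33, 107) = 3531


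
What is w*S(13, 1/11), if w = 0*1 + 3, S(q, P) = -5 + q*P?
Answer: -126/11 ≈ -11.455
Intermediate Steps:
S(q, P) = -5 + P*q
w = 3 (w = 0 + 3 = 3)
w*S(13, 1/11) = 3*(-5 + 13/11) = 3*(-42/11) = -126/11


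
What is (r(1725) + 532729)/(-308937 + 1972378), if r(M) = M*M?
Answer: 3508354/1663441 ≈ 2.1091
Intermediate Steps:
r(M) = M**2
(r(1725) + 532729)/(-308937 + 1972378) = (1725**2 + 532729)/(-308937 + 1972378) = (2975625 + 532729)/1663441 = 3508354*(1/1663441) = 3508354/1663441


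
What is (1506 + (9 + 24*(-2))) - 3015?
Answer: -1548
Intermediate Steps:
(1506 + (9 + 24*(-2))) - 3015 = (1506 + (9 - 48)) - 3015 = (1506 - 39) - 3015 = 1467 - 3015 = -1548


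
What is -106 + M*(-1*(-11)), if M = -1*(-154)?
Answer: 1588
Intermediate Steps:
M = 154
-106 + M*(-1*(-11)) = -106 + 154*(-1*(-11)) = -106 + 154*11 = -106 + 1694 = 1588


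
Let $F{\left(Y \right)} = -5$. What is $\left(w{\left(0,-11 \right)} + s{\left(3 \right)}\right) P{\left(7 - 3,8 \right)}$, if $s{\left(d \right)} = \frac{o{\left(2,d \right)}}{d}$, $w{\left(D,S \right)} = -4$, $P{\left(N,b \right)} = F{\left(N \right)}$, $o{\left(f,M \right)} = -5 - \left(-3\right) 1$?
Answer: $\frac{70}{3} \approx 23.333$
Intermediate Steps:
$o{\left(f,M \right)} = -2$ ($o{\left(f,M \right)} = -5 - -3 = -5 + 3 = -2$)
$P{\left(N,b \right)} = -5$
$s{\left(d \right)} = - \frac{2}{d}$
$\left(w{\left(0,-11 \right)} + s{\left(3 \right)}\right) P{\left(7 - 3,8 \right)} = \left(-4 - \frac{2}{3}\right) \left(-5\right) = \left(- \frac{14}{3}\right) \left(-5\right) = \frac{70}{3}$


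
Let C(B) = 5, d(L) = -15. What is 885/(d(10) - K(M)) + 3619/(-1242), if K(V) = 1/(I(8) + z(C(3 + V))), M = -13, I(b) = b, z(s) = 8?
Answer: -18458899/299322 ≈ -61.669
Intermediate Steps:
K(V) = 1/16 (K(V) = 1/(8 + 8) = 1/16)
885/(d(10) - K(M)) + 3619/(-1242) = 885/(-15 - 1*1/16) + 3619/(-1242) = 885/(-15 - 1/16) + 3619*(-1/1242) = 885/(-241/16) - 3619/1242 = 885*(-16/241) - 3619/1242 = -14160/241 - 3619/1242 = -18458899/299322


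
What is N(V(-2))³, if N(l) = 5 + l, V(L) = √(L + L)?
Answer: 65 + 142*I ≈ 65.0 + 142.0*I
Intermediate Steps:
V(L) = √2*√L (V(L) = √(2*L) = √2*√L)
N(V(-2))³ = (5 + √2*√(-2))³ = (5 + √2*(I*√2))³ = (5 + 2*I)³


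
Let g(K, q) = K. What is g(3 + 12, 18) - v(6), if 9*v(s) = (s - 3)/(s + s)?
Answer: 539/36 ≈ 14.972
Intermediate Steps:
v(s) = (-3 + s)/(18*s) (v(s) = ((s - 3)/(s + s))/9 = ((-3 + s)/((2*s)))/9 = ((-3 + s)*(1/(2*s)))/9 = ((-3 + s)/(2*s))/9 = (-3 + s)/(18*s))
g(3 + 12, 18) - v(6) = (3 + 12) - (-3 + 6)/(18*6) = 15 - 3/(18*6) = 15 - 1*1/36 = 15 - 1/36 = 539/36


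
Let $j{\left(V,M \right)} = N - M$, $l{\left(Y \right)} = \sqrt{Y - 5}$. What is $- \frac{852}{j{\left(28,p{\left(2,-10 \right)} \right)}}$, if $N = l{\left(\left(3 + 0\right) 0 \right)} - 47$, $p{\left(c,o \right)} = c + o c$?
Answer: $\frac{4118}{141} + \frac{142 i \sqrt{5}}{141} \approx 29.206 + 2.2519 i$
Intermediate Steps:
$l{\left(Y \right)} = \sqrt{-5 + Y}$
$p{\left(c,o \right)} = c + c o$
$N = -47 + i \sqrt{5}$ ($N = \sqrt{-5 + \left(3 + 0\right) 0} - 47 = \sqrt{-5 + 3 \cdot 0} - 47 = \sqrt{-5 + 0} - 47 = \sqrt{-5} - 47 = i \sqrt{5} - 47 = -47 + i \sqrt{5} \approx -47.0 + 2.2361 i$)
$j{\left(V,M \right)} = -47 - M + i \sqrt{5}$ ($j{\left(V,M \right)} = \left(-47 + i \sqrt{5}\right) - M = -47 - M + i \sqrt{5}$)
$- \frac{852}{j{\left(28,p{\left(2,-10 \right)} \right)}} = - \frac{852}{-47 - 2 \left(1 - 10\right) + i \sqrt{5}} = - \frac{852}{-47 - 2 \left(-9\right) + i \sqrt{5}} = - \frac{852}{-47 - -18 + i \sqrt{5}} = - \frac{852}{-47 + 18 + i \sqrt{5}} = - \frac{852}{-29 + i \sqrt{5}}$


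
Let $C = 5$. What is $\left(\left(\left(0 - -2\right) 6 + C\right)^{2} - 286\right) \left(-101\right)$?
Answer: $-303$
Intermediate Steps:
$\left(\left(\left(0 - -2\right) 6 + C\right)^{2} - 286\right) \left(-101\right) = \left(\left(\left(0 - -2\right) 6 + 5\right)^{2} - 286\right) \left(-101\right) = \left(\left(\left(0 + 2\right) 6 + 5\right)^{2} - 286\right) \left(-101\right) = \left(\left(2 \cdot 6 + 5\right)^{2} - 286\right) \left(-101\right) = \left(\left(12 + 5\right)^{2} - 286\right) \left(-101\right) = \left(17^{2} - 286\right) \left(-101\right) = \left(289 - 286\right) \left(-101\right) = 3 \left(-101\right) = -303$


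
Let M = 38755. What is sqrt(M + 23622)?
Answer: 7*sqrt(1273) ≈ 249.75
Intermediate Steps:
sqrt(M + 23622) = sqrt(38755 + 23622) = sqrt(62377) = 7*sqrt(1273)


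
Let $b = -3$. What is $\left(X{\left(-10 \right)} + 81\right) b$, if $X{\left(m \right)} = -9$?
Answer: $-216$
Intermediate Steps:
$\left(X{\left(-10 \right)} + 81\right) b = \left(-9 + 81\right) \left(-3\right) = 72 \left(-3\right) = -216$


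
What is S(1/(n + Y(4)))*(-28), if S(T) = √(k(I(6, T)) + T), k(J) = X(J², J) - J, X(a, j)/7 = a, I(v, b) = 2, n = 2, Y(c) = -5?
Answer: -28*√231/3 ≈ -141.85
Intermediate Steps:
X(a, j) = 7*a
k(J) = -J + 7*J² (k(J) = 7*J² - J = -J + 7*J²)
S(T) = √(26 + T) (S(T) = √(2*(-1 + 7*2) + T) = √(2*(-1 + 14) + T) = √(2*13 + T) = √(26 + T))
S(1/(n + Y(4)))*(-28) = √(26 + 1/(2 - 5))*(-28) = √(26 + 1/(-3))*(-28) = √(26 - ⅓)*(-28) = √(77/3)*(-28) = (√231/3)*(-28) = -28*√231/3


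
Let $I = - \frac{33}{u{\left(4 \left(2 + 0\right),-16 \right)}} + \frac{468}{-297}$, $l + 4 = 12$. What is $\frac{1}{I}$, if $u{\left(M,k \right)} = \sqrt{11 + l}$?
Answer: $\frac{32604}{1134545} - \frac{35937 \sqrt{19}}{1134545} \approx -0.10933$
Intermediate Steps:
$l = 8$ ($l = -4 + 12 = 8$)
$u{\left(M,k \right)} = \sqrt{19}$ ($u{\left(M,k \right)} = \sqrt{11 + 8} = \sqrt{19}$)
$I = - \frac{52}{33} - \frac{33 \sqrt{19}}{19}$ ($I = - \frac{33}{\sqrt{19}} + \frac{468}{-297} = - 33 \frac{\sqrt{19}}{19} + 468 \left(- \frac{1}{297}\right) = - \frac{33 \sqrt{19}}{19} - \frac{52}{33} = - \frac{52}{33} - \frac{33 \sqrt{19}}{19} \approx -9.1465$)
$\frac{1}{I} = \frac{1}{- \frac{52}{33} - \frac{33 \sqrt{19}}{19}}$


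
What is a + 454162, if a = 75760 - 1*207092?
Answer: 322830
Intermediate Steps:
a = -131332 (a = 75760 - 207092 = -131332)
a + 454162 = -131332 + 454162 = 322830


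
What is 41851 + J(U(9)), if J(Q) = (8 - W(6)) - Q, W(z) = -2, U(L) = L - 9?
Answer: 41861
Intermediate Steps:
U(L) = -9 + L
J(Q) = 10 - Q (J(Q) = (8 - 1*(-2)) - Q = (8 + 2) - Q = 10 - Q)
41851 + J(U(9)) = 41851 + (10 - (-9 + 9)) = 41851 + (10 - 1*0) = 41851 + (10 + 0) = 41851 + 10 = 41861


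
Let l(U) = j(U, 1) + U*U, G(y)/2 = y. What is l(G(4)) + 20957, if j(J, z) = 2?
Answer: 21023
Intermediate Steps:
G(y) = 2*y
l(U) = 2 + U² (l(U) = 2 + U*U = 2 + U²)
l(G(4)) + 20957 = (2 + (2*4)²) + 20957 = (2 + 8²) + 20957 = (2 + 64) + 20957 = 66 + 20957 = 21023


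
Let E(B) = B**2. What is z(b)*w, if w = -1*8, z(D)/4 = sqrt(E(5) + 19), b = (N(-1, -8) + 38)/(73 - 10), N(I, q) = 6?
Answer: -64*sqrt(11) ≈ -212.26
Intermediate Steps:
b = 44/63 (b = (6 + 38)/(73 - 10) = 44/63 ≈ 0.69841)
z(D) = 8*sqrt(11) (z(D) = 4*sqrt(5**2 + 19) = 4*sqrt(25 + 19) = 4*sqrt(44) = 4*(2*sqrt(11)) = 8*sqrt(11))
w = -8
z(b)*w = (8*sqrt(11))*(-8) = -64*sqrt(11)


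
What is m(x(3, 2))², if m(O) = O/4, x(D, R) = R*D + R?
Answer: 4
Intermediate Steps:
x(D, R) = R + D*R (x(D, R) = D*R + R = R + D*R)
m(O) = O/4 (m(O) = O*(¼) = O/4)
m(x(3, 2))² = ((2*(1 + 3))/4)² = ((2*4)/4)² = ((¼)*8)² = 2² = 4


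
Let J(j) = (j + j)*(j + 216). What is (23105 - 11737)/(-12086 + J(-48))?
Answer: -5684/14107 ≈ -0.40292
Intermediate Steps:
J(j) = 2*j*(216 + j) (J(j) = (2*j)*(216 + j) = 2*j*(216 + j))
(23105 - 11737)/(-12086 + J(-48)) = (23105 - 11737)/(-12086 + 2*(-48)*(216 - 48)) = 11368/(-12086 + 2*(-48)*168) = 11368/(-12086 - 16128) = 11368/(-28214) = 11368*(-1/28214) = -5684/14107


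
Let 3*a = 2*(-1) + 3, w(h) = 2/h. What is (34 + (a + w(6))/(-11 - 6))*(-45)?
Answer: -25980/17 ≈ -1528.2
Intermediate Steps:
a = ⅓ (a = (2*(-1) + 3)/3 = (-2 + 3)/3 = (⅓)*1 = ⅓ ≈ 0.33333)
(34 + (a + w(6))/(-11 - 6))*(-45) = (34 + (⅓ + 2/6)/(-11 - 6))*(-45) = (34 + (⅓ + 2*(⅙))/(-17))*(-45) = (34 + (⅓ + ⅓)*(-1/17))*(-45) = (34 + (⅔)*(-1/17))*(-45) = (34 - 2/51)*(-45) = (1732/51)*(-45) = -25980/17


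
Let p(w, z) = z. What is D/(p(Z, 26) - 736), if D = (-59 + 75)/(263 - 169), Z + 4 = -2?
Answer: -4/16685 ≈ -0.00023974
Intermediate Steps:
Z = -6 (Z = -4 - 2 = -6)
D = 8/47 (D = 16/94 = 16*(1/94) = 8/47 ≈ 0.17021)
D/(p(Z, 26) - 736) = (8/47)/(26 - 736) = (8/47)/(-710) = -1/710*8/47 = -4/16685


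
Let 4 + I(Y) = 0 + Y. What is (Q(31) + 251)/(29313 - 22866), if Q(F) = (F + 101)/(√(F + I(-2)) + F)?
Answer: 764/19341 ≈ 0.039502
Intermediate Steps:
I(Y) = -4 + Y (I(Y) = -4 + (0 + Y) = -4 + Y)
Q(F) = (101 + F)/(F + √(-6 + F)) (Q(F) = (F + 101)/(√(F + (-4 - 2)) + F) = (101 + F)/(√(F - 6) + F) = (101 + F)/(√(-6 + F) + F) = (101 + F)/(F + √(-6 + F)))
(Q(31) + 251)/(29313 - 22866) = ((101 + 31)/(31 + √(-6 + 31)) + 251)/(29313 - 22866) = (132/(31 + √25) + 251)/6447 = (132/(31 + 5) + 251)*(1/6447) = (132/36 + 251)*(1/6447) = ((1/36)*132 + 251)*(1/6447) = (11/3 + 251)*(1/6447) = (764/3)*(1/6447) = 764/19341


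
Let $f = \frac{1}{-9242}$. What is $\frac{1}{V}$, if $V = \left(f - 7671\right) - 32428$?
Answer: $- \frac{9242}{370594959} \approx -2.4938 \cdot 10^{-5}$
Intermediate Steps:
$f = - \frac{1}{9242} \approx -0.0001082$
$V = - \frac{370594959}{9242}$ ($V = \left(- \frac{1}{9242} - 7671\right) - 32428 = - \frac{70895383}{9242} - 32428 = - \frac{370594959}{9242} \approx -40099.0$)
$\frac{1}{V} = \frac{1}{- \frac{370594959}{9242}} = - \frac{9242}{370594959}$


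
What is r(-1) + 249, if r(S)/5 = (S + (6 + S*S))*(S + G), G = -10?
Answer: -81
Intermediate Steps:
r(S) = 5*(-10 + S)*(6 + S + S²) (r(S) = 5*((S + (6 + S*S))*(S - 10)) = 5*((S + (6 + S²))*(-10 + S)) = 5*((6 + S + S²)*(-10 + S)) = 5*((-10 + S)*(6 + S + S²)) = 5*(-10 + S)*(6 + S + S²))
r(-1) + 249 = (-300 - 45*(-1)² - 20*(-1) + 5*(-1)³) + 249 = (-300 - 45*1 + 20 + 5*(-1)) + 249 = (-300 - 45 + 20 - 5) + 249 = -330 + 249 = -81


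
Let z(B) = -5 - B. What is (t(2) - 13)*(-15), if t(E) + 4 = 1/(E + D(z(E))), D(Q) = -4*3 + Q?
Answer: 4350/17 ≈ 255.88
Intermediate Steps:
D(Q) = -12 + Q
t(E) = -69/17 (t(E) = -4 + 1/(E + (-12 + (-5 - E))) = -4 + 1/(E + (-17 - E)) = -4 + 1/(-17) = -4 - 1/17 = -69/17)
(t(2) - 13)*(-15) = (-69/17 - 13)*(-15) = -290/17*(-15) = 4350/17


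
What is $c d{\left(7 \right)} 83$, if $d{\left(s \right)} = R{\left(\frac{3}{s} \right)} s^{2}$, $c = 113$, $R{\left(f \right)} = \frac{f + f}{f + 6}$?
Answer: $\frac{919142}{15} \approx 61276.0$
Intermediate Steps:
$R{\left(f \right)} = \frac{2 f}{6 + f}$
$d{\left(s \right)} = \frac{6 s}{6 + \frac{3}{s}}$ ($d{\left(s \right)} = \frac{2 \frac{3}{s}}{6 + \frac{3}{s}} s^{2} = \frac{6}{s \left(6 + \frac{3}{s}\right)} s^{2} = \frac{6 s}{6 + \frac{3}{s}}$)
$c d{\left(7 \right)} 83 = 113 \frac{2 \cdot 7^{2}}{1 + 2 \cdot 7} \cdot 83 = 113 \cdot 2 \cdot 49 \frac{1}{1 + 14} \cdot 83 = 113 \cdot 2 \cdot 49 \cdot \frac{1}{15} \cdot 83 = 113 \cdot \frac{98}{15} \cdot 83 = \frac{11074}{15} \cdot 83 = \frac{919142}{15}$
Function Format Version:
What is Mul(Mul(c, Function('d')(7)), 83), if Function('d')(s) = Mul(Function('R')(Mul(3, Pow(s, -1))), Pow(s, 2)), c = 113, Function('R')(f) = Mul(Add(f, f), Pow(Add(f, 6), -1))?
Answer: Rational(919142, 15) ≈ 61276.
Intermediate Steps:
Function('R')(f) = Mul(2, f, Pow(Add(6, f), -1)) (Function('R')(f) = Mul(Mul(2, f), Pow(Add(6, f), -1)) = Mul(2, f, Pow(Add(6, f), -1)))
Function('d')(s) = Mul(6, s, Pow(Add(6, Mul(3, Pow(s, -1))), -1)) (Function('d')(s) = Mul(Mul(2, Mul(3, Pow(s, -1)), Pow(Add(6, Mul(3, Pow(s, -1))), -1)), Pow(s, 2)) = Mul(Mul(6, Pow(s, -1), Pow(Add(6, Mul(3, Pow(s, -1))), -1)), Pow(s, 2)) = Mul(6, s, Pow(Add(6, Mul(3, Pow(s, -1))), -1)))
Mul(Mul(c, Function('d')(7)), 83) = Mul(Mul(113, Mul(2, Pow(7, 2), Pow(Add(1, Mul(2, 7)), -1))), 83) = Mul(Mul(113, Mul(2, 49, Pow(Add(1, 14), -1))), 83) = Mul(Mul(113, Mul(2, 49, Pow(15, -1))), 83) = Mul(Mul(113, Mul(2, 49, Rational(1, 15))), 83) = Mul(Mul(113, Rational(98, 15)), 83) = Mul(Rational(11074, 15), 83) = Rational(919142, 15)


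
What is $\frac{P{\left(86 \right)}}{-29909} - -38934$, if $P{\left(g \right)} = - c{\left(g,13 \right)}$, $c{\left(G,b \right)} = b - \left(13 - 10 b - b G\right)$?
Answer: $\frac{1164478254}{29909} \approx 38934.0$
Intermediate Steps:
$c{\left(G,b \right)} = -13 + 11 b + G b$ ($c{\left(G,b \right)} = b - \left(13 - 10 b - G b\right) = b + \left(-13 + 10 b + G b\right) = -13 + 11 b + G b$)
$P{\left(g \right)} = -130 - 13 g$ ($P{\left(g \right)} = - (-13 + 11 \cdot 13 + g 13) = - (-13 + 143 + 13 g) = - (130 + 13 g) = -130 - 13 g$)
$\frac{P{\left(86 \right)}}{-29909} - -38934 = \frac{-130 - 1118}{-29909} - -38934 = \left(-130 - 1118\right) \left(- \frac{1}{29909}\right) + 38934 = \left(-1248\right) \left(- \frac{1}{29909}\right) + 38934 = \frac{1248}{29909} + 38934 = \frac{1164478254}{29909}$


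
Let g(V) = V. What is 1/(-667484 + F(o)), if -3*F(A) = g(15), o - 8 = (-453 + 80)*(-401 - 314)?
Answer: -1/667489 ≈ -1.4982e-6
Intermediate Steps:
o = 266703 (o = 8 + (-453 + 80)*(-401 - 314) = 8 - 373*(-715) = 8 + 266695 = 266703)
F(A) = -5 (F(A) = -1/3*15 = -5)
1/(-667484 + F(o)) = 1/(-667484 - 5) = 1/(-667489) = -1/667489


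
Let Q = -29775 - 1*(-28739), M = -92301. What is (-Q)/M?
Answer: -1036/92301 ≈ -0.011224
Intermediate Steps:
Q = -1036 (Q = -29775 + 28739 = -1036)
(-Q)/M = -1*(-1036)/(-92301) = 1036*(-1/92301) = -1036/92301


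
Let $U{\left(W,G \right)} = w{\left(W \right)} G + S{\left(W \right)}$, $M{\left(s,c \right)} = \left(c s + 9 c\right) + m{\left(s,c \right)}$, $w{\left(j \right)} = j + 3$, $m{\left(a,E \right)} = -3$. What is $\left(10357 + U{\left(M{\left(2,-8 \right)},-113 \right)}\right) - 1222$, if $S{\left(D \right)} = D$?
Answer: $18988$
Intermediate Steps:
$w{\left(j \right)} = 3 + j$
$M{\left(s,c \right)} = -3 + 9 c + c s$ ($M{\left(s,c \right)} = \left(c s + 9 c\right) - 3 = \left(9 c + c s\right) - 3 = -3 + 9 c + c s$)
$U{\left(W,G \right)} = W + G \left(3 + W\right)$ ($U{\left(W,G \right)} = \left(3 + W\right) G + W = G \left(3 + W\right) + W = W + G \left(3 + W\right)$)
$\left(10357 + U{\left(M{\left(2,-8 \right)},-113 \right)}\right) - 1222 = \left(10357 - \left(91 + 113 \left(3 - 91\right)\right)\right) - 1222 = \left(10357 - -9853\right) - 1222 = \left(10357 + \left(-91 + 9944\right)\right) - 1222 = \left(10357 + 9853\right) - 1222 = 20210 - 1222 = 18988$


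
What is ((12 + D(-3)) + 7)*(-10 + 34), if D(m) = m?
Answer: 384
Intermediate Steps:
((12 + D(-3)) + 7)*(-10 + 34) = ((12 - 3) + 7)*(-10 + 34) = (9 + 7)*24 = 16*24 = 384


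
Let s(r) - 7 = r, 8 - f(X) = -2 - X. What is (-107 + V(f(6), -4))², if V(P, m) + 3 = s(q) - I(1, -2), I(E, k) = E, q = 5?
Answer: 9801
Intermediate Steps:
f(X) = 10 + X (f(X) = 8 - (-2 - X) = 8 + (2 + X) = 10 + X)
s(r) = 7 + r
V(P, m) = 8 (V(P, m) = -3 + ((7 + 5) - 1*1) = -3 + (12 - 1) = -3 + 11 = 8)
(-107 + V(f(6), -4))² = (-107 + 8)² = (-99)² = 9801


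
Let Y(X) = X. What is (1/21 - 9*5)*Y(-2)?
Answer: 1888/21 ≈ 89.905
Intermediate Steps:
(1/21 - 9*5)*Y(-2) = (1/21 - 9*5)*(-2) = (1/21 - 45)*(-2) = -944/21*(-2) = 1888/21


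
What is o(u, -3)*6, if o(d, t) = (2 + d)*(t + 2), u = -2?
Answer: 0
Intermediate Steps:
o(d, t) = (2 + d)*(2 + t)
o(u, -3)*6 = (4 + 2*(-2) + 2*(-3) - 2*(-3))*6 = (4 - 4 - 6 + 6)*6 = 0*6 = 0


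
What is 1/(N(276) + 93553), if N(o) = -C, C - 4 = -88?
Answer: 1/93637 ≈ 1.0680e-5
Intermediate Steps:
C = -84 (C = 4 - 88 = -84)
N(o) = 84 (N(o) = -1*(-84) = 84)
1/(N(276) + 93553) = 1/(84 + 93553) = 1/93637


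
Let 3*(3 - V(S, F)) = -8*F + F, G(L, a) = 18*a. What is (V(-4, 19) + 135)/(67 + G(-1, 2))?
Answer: 547/309 ≈ 1.7702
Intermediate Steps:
V(S, F) = 3 + 7*F/3 (V(S, F) = 3 - (-8*F + F)/3 = 3 - (-7)*F/3 = 3 + 7*F/3)
(V(-4, 19) + 135)/(67 + G(-1, 2)) = ((3 + (7/3)*19) + 135)/(67 + 18*2) = ((3 + 133/3) + 135)/(67 + 36) = (142/3 + 135)/103 = (547/3)*(1/103) = 547/309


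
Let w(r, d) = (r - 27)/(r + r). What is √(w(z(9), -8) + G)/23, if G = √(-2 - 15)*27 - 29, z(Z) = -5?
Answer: √(-645 + 675*I*√17)/115 ≈ 0.28918 + 0.36386*I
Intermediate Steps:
G = -29 + 27*I*√17 (G = √(-17)*27 - 29 = (I*√17)*27 - 29 = 27*I*√17 - 29 = -29 + 27*I*√17 ≈ -29.0 + 111.32*I)
w(r, d) = (-27 + r)/(2*r) (w(r, d) = (-27 + r)/((2*r)) = (-27 + r)*(1/(2*r)) = (-27 + r)/(2*r))
√(w(z(9), -8) + G)/23 = √((½)*(-27 - 5)/(-5) + (-29 + 27*I*√17))/23 = √((½)*(-⅕)*(-32) + (-29 + 27*I*√17))*(1/23) = √(16/5 + (-29 + 27*I*√17))*(1/23) = √(-129/5 + 27*I*√17)*(1/23) = √(-129/5 + 27*I*√17)/23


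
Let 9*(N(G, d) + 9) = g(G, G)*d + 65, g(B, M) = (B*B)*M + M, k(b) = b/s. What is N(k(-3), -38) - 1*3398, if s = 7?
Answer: -10488502/3087 ≈ -3397.6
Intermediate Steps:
k(b) = b/7
g(B, M) = M + M*B² (g(B, M) = B²*M + M = M*B² + M = M + M*B²)
N(G, d) = -16/9 + G*d*(1 + G²)/9 (N(G, d) = -9 + ((G*(1 + G²))*d + 65)/9 = -9 + (G*d*(1 + G²) + 65)/9 = -9 + (65 + G*d*(1 + G²))/9 = -9 + (65/9 + G*d*(1 + G²)/9) = -16/9 + G*d*(1 + G²)/9)
N(k(-3), -38) - 1*3398 = (-16/9 + (⅑)*((⅐)*(-3))*(-38)*(1 + ((⅐)*(-3))²)) - 1*3398 = (-16/9 + (⅑)*(-3/7)*(-38)*(1 + (-3/7)²)) - 3398 = (-16/9 + (⅑)*(-3/7)*(-38)*(1 + 9/49)) - 3398 = (-16/9 + (⅑)*(-3/7)*(-38)*(58/49)) - 3398 = (-16/9 + 2204/1029) - 3398 = 1124/3087 - 3398 = -10488502/3087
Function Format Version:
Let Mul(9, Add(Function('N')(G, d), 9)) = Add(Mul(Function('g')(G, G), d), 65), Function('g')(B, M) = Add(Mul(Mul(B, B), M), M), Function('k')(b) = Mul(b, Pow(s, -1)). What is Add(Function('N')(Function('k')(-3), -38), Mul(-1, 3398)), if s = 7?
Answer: Rational(-10488502, 3087) ≈ -3397.6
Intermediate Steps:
Function('k')(b) = Mul(Rational(1, 7), b) (Function('k')(b) = Mul(b, Pow(7, -1)) = Mul(b, Rational(1, 7)) = Mul(Rational(1, 7), b))
Function('g')(B, M) = Add(M, Mul(M, Pow(B, 2))) (Function('g')(B, M) = Add(Mul(Pow(B, 2), M), M) = Add(Mul(M, Pow(B, 2)), M) = Add(M, Mul(M, Pow(B, 2))))
Function('N')(G, d) = Add(Rational(-16, 9), Mul(Rational(1, 9), G, d, Add(1, Pow(G, 2)))) (Function('N')(G, d) = Add(-9, Mul(Rational(1, 9), Add(Mul(Mul(G, Add(1, Pow(G, 2))), d), 65))) = Add(-9, Mul(Rational(1, 9), Add(Mul(G, d, Add(1, Pow(G, 2))), 65))) = Add(-9, Mul(Rational(1, 9), Add(65, Mul(G, d, Add(1, Pow(G, 2)))))) = Add(-9, Add(Rational(65, 9), Mul(Rational(1, 9), G, d, Add(1, Pow(G, 2))))) = Add(Rational(-16, 9), Mul(Rational(1, 9), G, d, Add(1, Pow(G, 2)))))
Add(Function('N')(Function('k')(-3), -38), Mul(-1, 3398)) = Add(Add(Rational(-16, 9), Mul(Rational(1, 9), Mul(Rational(1, 7), -3), -38, Add(1, Pow(Mul(Rational(1, 7), -3), 2)))), Mul(-1, 3398)) = Add(Add(Rational(-16, 9), Mul(Rational(1, 9), Rational(-3, 7), -38, Add(1, Pow(Rational(-3, 7), 2)))), -3398) = Add(Add(Rational(-16, 9), Mul(Rational(1, 9), Rational(-3, 7), -38, Add(1, Rational(9, 49)))), -3398) = Add(Add(Rational(-16, 9), Mul(Rational(1, 9), Rational(-3, 7), -38, Rational(58, 49))), -3398) = Add(Add(Rational(-16, 9), Rational(2204, 1029)), -3398) = Add(Rational(1124, 3087), -3398) = Rational(-10488502, 3087)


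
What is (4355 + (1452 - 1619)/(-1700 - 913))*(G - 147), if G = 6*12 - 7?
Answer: -933142124/2613 ≈ -3.5712e+5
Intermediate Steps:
G = 65 (G = 72 - 7 = 65)
(4355 + (1452 - 1619)/(-1700 - 913))*(G - 147) = (4355 + (1452 - 1619)/(-1700 - 913))*(65 - 147) = (4355 - 167/(-2613))*(-82) = (4355 - 167*(-1/2613))*(-82) = (4355 + 167/2613)*(-82) = (11379782/2613)*(-82) = -933142124/2613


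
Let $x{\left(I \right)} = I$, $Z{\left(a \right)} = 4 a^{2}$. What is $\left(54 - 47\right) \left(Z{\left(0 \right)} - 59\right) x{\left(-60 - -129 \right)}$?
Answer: $-28497$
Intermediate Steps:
$\left(54 - 47\right) \left(Z{\left(0 \right)} - 59\right) x{\left(-60 - -129 \right)} = \left(54 - 47\right) \left(4 \cdot 0^{2} - 59\right) \left(-60 - -129\right) = 7 \left(4 \cdot 0 - 59\right) \left(-60 + 129\right) = 7 \left(0 - 59\right) 69 = 7 \left(-59\right) 69 = \left(-413\right) 69 = -28497$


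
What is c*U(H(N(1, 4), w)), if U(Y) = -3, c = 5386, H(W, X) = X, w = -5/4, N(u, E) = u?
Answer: -16158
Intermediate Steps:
w = -5/4 (w = -5*¼ = -5/4 ≈ -1.2500)
c*U(H(N(1, 4), w)) = 5386*(-3) = -16158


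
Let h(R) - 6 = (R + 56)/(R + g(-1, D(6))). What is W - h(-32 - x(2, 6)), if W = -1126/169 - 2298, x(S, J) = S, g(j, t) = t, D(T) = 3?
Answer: -12101844/5239 ≈ -2310.0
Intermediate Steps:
h(R) = 6 + (56 + R)/(3 + R) (h(R) = 6 + (R + 56)/(R + 3) = 6 + (56 + R)/(3 + R))
W = -389488/169 (W = -1126*1/169 - 2298 = -1126/169 - 2298 = -389488/169 ≈ -2304.7)
W - h(-32 - x(2, 6)) = -389488/169 - (74 + 7*(-32 - 1*2))/(3 + (-32 - 1*2)) = -389488/169 - (74 + 7*(-32 - 2))/(3 + (-32 - 2)) = -389488/169 - (74 + 7*(-34))/(3 - 34) = -389488/169 - (74 - 238)/(-31) = -389488/169 - (-1)*(-164)/31 = -389488/169 - 1*164/31 = -389488/169 - 164/31 = -12101844/5239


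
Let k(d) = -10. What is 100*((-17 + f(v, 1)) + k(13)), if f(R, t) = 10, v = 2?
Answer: -1700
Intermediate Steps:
100*((-17 + f(v, 1)) + k(13)) = 100*((-17 + 10) - 10) = 100*(-7 - 10) = 100*(-17) = -1700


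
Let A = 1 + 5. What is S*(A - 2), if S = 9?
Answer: 36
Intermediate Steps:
A = 6
S*(A - 2) = 9*(6 - 2) = 9*4 = 36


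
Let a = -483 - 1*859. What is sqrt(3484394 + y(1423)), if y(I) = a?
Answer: 2*sqrt(870763) ≈ 1866.3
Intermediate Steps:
a = -1342 (a = -483 - 859 = -1342)
y(I) = -1342
sqrt(3484394 + y(1423)) = sqrt(3484394 - 1342) = sqrt(3483052) = 2*sqrt(870763)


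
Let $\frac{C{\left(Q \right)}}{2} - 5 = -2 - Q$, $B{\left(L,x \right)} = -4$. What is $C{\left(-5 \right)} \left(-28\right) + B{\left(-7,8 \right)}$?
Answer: $-452$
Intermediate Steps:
$C{\left(Q \right)} = 6 - 2 Q$ ($C{\left(Q \right)} = 10 + 2 \left(-2 - Q\right) = 10 - \left(4 + 2 Q\right) = 6 - 2 Q$)
$C{\left(-5 \right)} \left(-28\right) + B{\left(-7,8 \right)} = \left(6 - -10\right) \left(-28\right) - 4 = \left(6 + 10\right) \left(-28\right) - 4 = 16 \left(-28\right) - 4 = -448 - 4 = -452$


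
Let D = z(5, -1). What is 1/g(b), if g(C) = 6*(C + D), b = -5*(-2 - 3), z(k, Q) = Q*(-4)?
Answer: 1/174 ≈ 0.0057471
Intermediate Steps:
z(k, Q) = -4*Q
D = 4 (D = -4*(-1) = 4)
b = 25 (b = -5*(-5) = 25)
g(C) = 24 + 6*C (g(C) = 6*(C + 4) = 6*(4 + C) = 24 + 6*C)
1/g(b) = 1/(24 + 6*25) = 1/(24 + 150) = 1/174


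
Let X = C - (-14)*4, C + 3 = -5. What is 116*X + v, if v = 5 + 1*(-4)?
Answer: 5569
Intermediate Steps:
C = -8 (C = -3 - 5 = -8)
v = 1 (v = 5 - 4 = 1)
X = 48 (X = -8 - (-14)*4 = -8 - 1*(-56) = -8 + 56 = 48)
116*X + v = 116*48 + 1 = 5568 + 1 = 5569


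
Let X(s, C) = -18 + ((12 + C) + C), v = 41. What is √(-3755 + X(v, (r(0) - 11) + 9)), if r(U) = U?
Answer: I*√3765 ≈ 61.36*I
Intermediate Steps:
X(s, C) = -6 + 2*C (X(s, C) = -18 + (12 + 2*C) = -6 + 2*C)
√(-3755 + X(v, (r(0) - 11) + 9)) = √(-3755 + (-6 + 2*((0 - 11) + 9))) = √(-3755 + (-6 + 2*(-11 + 9))) = √(-3755 + (-6 + 2*(-2))) = √(-3755 + (-6 - 4)) = √(-3755 - 10) = √(-3765) = I*√3765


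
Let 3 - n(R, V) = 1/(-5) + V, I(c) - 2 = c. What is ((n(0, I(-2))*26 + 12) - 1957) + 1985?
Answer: 616/5 ≈ 123.20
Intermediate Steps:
I(c) = 2 + c
n(R, V) = 16/5 - V (n(R, V) = 3 - (1/(-5) + V) = 3 - (-1/5 + V) = 3 + (1/5 - V) = 16/5 - V)
((n(0, I(-2))*26 + 12) - 1957) + 1985 = (((16/5 - (2 - 2))*26 + 12) - 1957) + 1985 = (((16/5 - 1*0)*26 + 12) - 1957) + 1985 = (((16/5 + 0)*26 + 12) - 1957) + 1985 = (((16/5)*26 + 12) - 1957) + 1985 = ((416/5 + 12) - 1957) + 1985 = (476/5 - 1957) + 1985 = -9309/5 + 1985 = 616/5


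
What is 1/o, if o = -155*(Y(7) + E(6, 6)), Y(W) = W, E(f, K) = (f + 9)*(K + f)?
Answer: -1/28985 ≈ -3.4501e-5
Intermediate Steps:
E(f, K) = (9 + f)*(K + f)
o = -28985 (o = -155*(7 + (6**2 + 9*6 + 9*6 + 6*6)) = -155*(7 + (36 + 54 + 54 + 36)) = -155*(7 + 180) = -155*187 = -28985)
1/o = 1/(-28985) = -1/28985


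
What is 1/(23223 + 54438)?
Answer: 1/77661 ≈ 1.2876e-5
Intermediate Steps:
1/(23223 + 54438) = 1/77661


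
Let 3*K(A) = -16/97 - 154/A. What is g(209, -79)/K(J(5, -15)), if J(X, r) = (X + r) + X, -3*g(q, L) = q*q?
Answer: -1115015/782 ≈ -1425.8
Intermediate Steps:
g(q, L) = -q**2/3 (g(q, L) = -q*q/3 = -q**2/3)
J(X, r) = r + 2*X
K(A) = -16/291 - 154/(3*A) (K(A) = (-16/97 - 154/A)/3 = -16/291 - 154/(3*A))
g(209, -79)/K(J(5, -15)) = (-1/3*209**2)/((2*(-7469 - 8*(-15 + 2*5))/(291*(-15 + 2*5)))) = (-1/3*43681)/((2*(-7469 - 8*(-15 + 10))/(291*(-15 + 10)))) = -43681*(-1455/(2*(-7469 - 8*(-5))))/3 = -43681*(-1455/(2*(-7469 + 40)))/3 = -43681/(3*((2/291)*(-1/5)*(-7429))) = -43681/(3*14858/1455) = -43681/3*1455/14858 = -1115015/782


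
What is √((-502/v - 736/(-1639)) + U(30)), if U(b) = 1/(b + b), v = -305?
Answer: √759864894855/599874 ≈ 1.4531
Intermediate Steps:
U(b) = 1/(2*b)
√((-502/v - 736/(-1639)) + U(30)) = √((-502/(-305) - 736/(-1639)) + (½)/30) = √((-502*(-1/305) - 736*(-1/1639)) + (½)*(1/30)) = √((502/305 + 736/1639) + 1/60) = √(1047258/499895 + 1/60) = √(2533415/1199748) = √759864894855/599874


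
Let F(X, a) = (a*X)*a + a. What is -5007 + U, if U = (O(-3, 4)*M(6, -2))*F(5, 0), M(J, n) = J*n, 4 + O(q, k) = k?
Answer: -5007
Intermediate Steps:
O(q, k) = -4 + k
F(X, a) = a + X*a**2 (F(X, a) = (X*a)*a + a = X*a**2 + a = a + X*a**2)
U = 0 (U = ((-4 + 4)*(6*(-2)))*(0*(1 + 5*0)) = (0*(-12))*(0*(1 + 0)) = 0*(0*1) = 0*0 = 0)
-5007 + U = -5007 + 0 = -5007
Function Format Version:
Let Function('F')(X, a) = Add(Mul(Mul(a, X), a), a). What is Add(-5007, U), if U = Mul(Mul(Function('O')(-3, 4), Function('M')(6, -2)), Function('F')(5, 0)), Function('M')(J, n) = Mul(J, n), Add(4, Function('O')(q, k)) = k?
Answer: -5007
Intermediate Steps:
Function('O')(q, k) = Add(-4, k)
Function('F')(X, a) = Add(a, Mul(X, Pow(a, 2))) (Function('F')(X, a) = Add(Mul(Mul(X, a), a), a) = Add(Mul(X, Pow(a, 2)), a) = Add(a, Mul(X, Pow(a, 2))))
U = 0 (U = Mul(Mul(Add(-4, 4), Mul(6, -2)), Mul(0, Add(1, Mul(5, 0)))) = Mul(Mul(0, -12), Mul(0, Add(1, 0))) = Mul(0, Mul(0, 1)) = Mul(0, 0) = 0)
Add(-5007, U) = Add(-5007, 0) = -5007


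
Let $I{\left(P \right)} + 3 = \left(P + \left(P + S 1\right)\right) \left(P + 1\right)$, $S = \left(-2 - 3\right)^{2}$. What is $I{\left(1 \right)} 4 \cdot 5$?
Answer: $1020$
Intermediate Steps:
$S = 25$ ($S = \left(-5\right)^{2} = 25$)
$I{\left(P \right)} = -3 + \left(1 + P\right) \left(25 + 2 P\right)$ ($I{\left(P \right)} = -3 + \left(P + \left(P + 25 \cdot 1\right)\right) \left(P + 1\right) = -3 + \left(P + \left(P + 25\right)\right) \left(1 + P\right) = -3 + \left(P + \left(25 + P\right)\right) \left(1 + P\right) = -3 + \left(25 + 2 P\right) \left(1 + P\right) = -3 + \left(1 + P\right) \left(25 + 2 P\right)$)
$I{\left(1 \right)} 4 \cdot 5 = \left(22 + 2 \cdot 1^{2} + 27 \cdot 1\right) 4 \cdot 5 = \left(22 + 2 \cdot 1 + 27\right) 4 \cdot 5 = \left(22 + 2 + 27\right) 4 \cdot 5 = 51 \cdot 4 \cdot 5 = 204 \cdot 5 = 1020$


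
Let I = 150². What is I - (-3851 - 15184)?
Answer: 41535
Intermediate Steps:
I = 22500
I - (-3851 - 15184) = 22500 - (-3851 - 15184) = 22500 - 1*(-19035) = 22500 + 19035 = 41535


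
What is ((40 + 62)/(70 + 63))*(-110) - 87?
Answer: -22791/133 ≈ -171.36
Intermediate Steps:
((40 + 62)/(70 + 63))*(-110) - 87 = (102/133)*(-110) - 87 = -11220/133 - 87 = -22791/133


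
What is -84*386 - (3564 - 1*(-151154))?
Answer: -187142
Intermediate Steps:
-84*386 - (3564 - 1*(-151154)) = -1*32424 - (3564 + 151154) = -32424 - 1*154718 = -32424 - 154718 = -187142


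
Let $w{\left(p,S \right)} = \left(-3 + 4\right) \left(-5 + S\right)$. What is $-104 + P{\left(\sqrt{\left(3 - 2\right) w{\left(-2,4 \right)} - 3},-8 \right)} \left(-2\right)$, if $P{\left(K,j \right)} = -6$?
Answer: $-92$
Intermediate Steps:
$w{\left(p,S \right)} = -5 + S$ ($w{\left(p,S \right)} = 1 \left(-5 + S\right) = -5 + S$)
$-104 + P{\left(\sqrt{\left(3 - 2\right) w{\left(-2,4 \right)} - 3},-8 \right)} \left(-2\right) = -104 - -12 = -104 + 12 = -92$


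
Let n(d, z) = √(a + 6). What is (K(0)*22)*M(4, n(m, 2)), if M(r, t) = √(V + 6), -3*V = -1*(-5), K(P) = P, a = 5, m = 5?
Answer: 0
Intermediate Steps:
V = -5/3 (V = -(-1)*(-5)/3 = -⅓*5 = -5/3 ≈ -1.6667)
n(d, z) = √11 (n(d, z) = √(5 + 6) = √11)
M(r, t) = √39/3 (M(r, t) = √(-5/3 + 6) = √(13/3) = √39/3)
(K(0)*22)*M(4, n(m, 2)) = (0*22)*(√39/3) = 0*(√39/3) = 0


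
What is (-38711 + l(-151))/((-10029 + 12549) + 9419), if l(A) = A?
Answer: -38862/11939 ≈ -3.2550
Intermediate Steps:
(-38711 + l(-151))/((-10029 + 12549) + 9419) = (-38711 - 151)/((-10029 + 12549) + 9419) = -38862/(2520 + 9419) = -38862/11939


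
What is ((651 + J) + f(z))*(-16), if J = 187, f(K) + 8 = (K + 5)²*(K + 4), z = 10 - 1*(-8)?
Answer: -199488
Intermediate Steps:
z = 18 (z = 10 + 8 = 18)
f(K) = -8 + (5 + K)²*(4 + K) (f(K) = -8 + (K + 5)²*(K + 4) = -8 + (5 + K)²*(4 + K))
((651 + J) + f(z))*(-16) = ((651 + 187) + (92 + 18³ + 14*18² + 65*18))*(-16) = (838 + (92 + 5832 + 14*324 + 1170))*(-16) = (838 + (92 + 5832 + 4536 + 1170))*(-16) = (838 + 11630)*(-16) = 12468*(-16) = -199488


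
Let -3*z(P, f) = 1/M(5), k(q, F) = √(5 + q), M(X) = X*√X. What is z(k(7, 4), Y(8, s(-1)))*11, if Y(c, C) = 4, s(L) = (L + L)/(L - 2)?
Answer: -11*√5/75 ≈ -0.32796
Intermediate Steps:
s(L) = 2*L/(-2 + L) (s(L) = (2*L)/(-2 + L) = 2*L/(-2 + L))
M(X) = X^(3/2)
z(P, f) = -√5/75 (z(P, f) = -√5/25/3 = -√5/75)
z(k(7, 4), Y(8, s(-1)))*11 = -√5/75*11 = -11*√5/75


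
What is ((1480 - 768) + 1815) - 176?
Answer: 2351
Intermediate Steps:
((1480 - 768) + 1815) - 176 = (712 + 1815) - 176 = 2527 - 176 = 2351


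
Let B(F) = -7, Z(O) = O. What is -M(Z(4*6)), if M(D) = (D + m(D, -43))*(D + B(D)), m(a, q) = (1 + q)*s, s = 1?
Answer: 306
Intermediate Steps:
m(a, q) = 1 + q (m(a, q) = (1 + q)*1 = 1 + q)
M(D) = (-42 + D)*(-7 + D) (M(D) = (D + (1 - 43))*(D - 7) = (D - 42)*(-7 + D) = (-42 + D)*(-7 + D))
-M(Z(4*6)) = -(294 + (4*6)² - 196*6) = -(294 + 24² - 49*24) = -(294 + 576 - 1176) = -1*(-306) = 306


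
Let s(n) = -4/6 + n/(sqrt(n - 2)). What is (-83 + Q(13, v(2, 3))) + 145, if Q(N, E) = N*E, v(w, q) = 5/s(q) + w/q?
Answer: 2069/21 ≈ 98.524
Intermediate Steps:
s(n) = -2/3 + n/sqrt(-2 + n) (s(n) = -4*1/6 + n/(sqrt(-2 + n)) = -2/3 + n/sqrt(-2 + n))
v(w, q) = 5/(-2/3 + q/sqrt(-2 + q)) + w/q
Q(N, E) = E*N
(-83 + Q(13, v(2, 3))) + 145 = (-83 + (5/(-2/3 + 3/sqrt(-2 + 3)) + 2/3)*13) + 145 = (-83 + (5/(-2/3 + 3/sqrt(1)) + 2*(1/3))*13) + 145 = (-83 + (5/(-2/3 + 3*1) + 2/3)*13) + 145 = (-83 + (5/(-2/3 + 3) + 2/3)*13) + 145 = (-83 + (5/(7/3) + 2/3)*13) + 145 = (-83 + (5*(3/7) + 2/3)*13) + 145 = (-83 + (15/7 + 2/3)*13) + 145 = (-83 + (59/21)*13) + 145 = (-83 + 767/21) + 145 = -976/21 + 145 = 2069/21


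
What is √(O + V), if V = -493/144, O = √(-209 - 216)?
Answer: √(-493 + 720*I*√17)/12 ≈ 2.9559 + 3.4872*I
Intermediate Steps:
O = 5*I*√17 (O = √(-425) = 5*I*√17 ≈ 20.616*I)
V = -493/144 (V = -493*1/144 = -493/144 ≈ -3.4236)
√(O + V) = √(5*I*√17 - 493/144) = √(-493/144 + 5*I*√17)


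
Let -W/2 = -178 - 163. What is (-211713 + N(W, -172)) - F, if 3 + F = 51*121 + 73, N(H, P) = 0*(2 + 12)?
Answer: -217954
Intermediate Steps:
W = 682 (W = -2*(-178 - 163) = -2*(-341) = 682)
N(H, P) = 0 (N(H, P) = 0*14 = 0)
F = 6241 (F = -3 + (51*121 + 73) = -3 + (6171 + 73) = -3 + 6244 = 6241)
(-211713 + N(W, -172)) - F = (-211713 + 0) - 1*6241 = -211713 - 6241 = -217954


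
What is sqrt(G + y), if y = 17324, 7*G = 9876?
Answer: 26*sqrt(1358)/7 ≈ 136.88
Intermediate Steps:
G = 9876/7 (G = (1/7)*9876 = 9876/7 ≈ 1410.9)
sqrt(G + y) = sqrt(9876/7 + 17324) = sqrt(131144/7) = 26*sqrt(1358)/7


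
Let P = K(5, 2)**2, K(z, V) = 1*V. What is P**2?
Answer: 16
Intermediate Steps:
K(z, V) = V
P = 4 (P = 2**2 = 4)
P**2 = 4**2 = 16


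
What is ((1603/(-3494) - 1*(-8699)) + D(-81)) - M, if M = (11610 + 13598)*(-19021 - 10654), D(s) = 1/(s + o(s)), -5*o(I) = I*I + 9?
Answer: 3646122671579191/4874130 ≈ 7.4806e+8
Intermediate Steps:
o(I) = -9/5 - I**2/5 (o(I) = -(I*I + 9)/5 = -(I**2 + 9)/5 = -(9 + I**2)/5 = -9/5 - I**2/5)
D(s) = 1/(-9/5 + s - s**2/5) (D(s) = 1/(s + (-9/5 - s**2/5)) = 1/(-9/5 + s - s**2/5))
M = -748047400 (M = 25208*(-29675) = -748047400)
((1603/(-3494) - 1*(-8699)) + D(-81)) - M = ((1603/(-3494) - 1*(-8699)) - 5/(9 + (-81)**2 - 5*(-81))) - 1*(-748047400) = ((1603*(-1/3494) + 8699) - 5/(9 + 6561 + 405)) + 748047400 = ((-1603/3494 + 8699) - 5/6975) + 748047400 = (30392703/3494 - 5*1/6975) + 748047400 = (30392703/3494 - 1/1395) + 748047400 = 42397817191/4874130 + 748047400 = 3646122671579191/4874130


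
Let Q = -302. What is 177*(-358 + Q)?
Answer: -116820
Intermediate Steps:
177*(-358 + Q) = 177*(-358 - 302) = 177*(-660) = -116820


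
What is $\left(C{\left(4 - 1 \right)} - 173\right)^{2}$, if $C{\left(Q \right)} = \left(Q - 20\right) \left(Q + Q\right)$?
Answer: $75625$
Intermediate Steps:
$C{\left(Q \right)} = 2 Q \left(-20 + Q\right)$ ($C{\left(Q \right)} = \left(-20 + Q\right) 2 Q = 2 Q \left(-20 + Q\right)$)
$\left(C{\left(4 - 1 \right)} - 173\right)^{2} = \left(2 \left(4 - 1\right) \left(-20 + \left(4 - 1\right)\right) - 173\right)^{2} = \left(2 \cdot 3 \left(-20 + 3\right) - 173\right)^{2} = \left(2 \cdot 3 \left(-17\right) - 173\right)^{2} = \left(-102 - 173\right)^{2} = \left(-275\right)^{2} = 75625$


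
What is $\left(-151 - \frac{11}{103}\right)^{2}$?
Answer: $\frac{242238096}{10609} \approx 22833.0$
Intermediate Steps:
$\left(-151 - \frac{11}{103}\right)^{2} = \left(- \frac{15564}{103}\right)^{2} = \frac{242238096}{10609}$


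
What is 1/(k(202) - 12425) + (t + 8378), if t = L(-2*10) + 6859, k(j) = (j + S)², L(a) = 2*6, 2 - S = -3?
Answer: 463935577/30424 ≈ 15249.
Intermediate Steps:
S = 5 (S = 2 - 1*(-3) = 2 + 3 = 5)
L(a) = 12
k(j) = (5 + j)² (k(j) = (j + 5)² = (5 + j)²)
t = 6871 (t = 12 + 6859 = 6871)
1/(k(202) - 12425) + (t + 8378) = 1/((5 + 202)² - 12425) + (6871 + 8378) = 1/(207² - 12425) + 15249 = 1/(42849 - 12425) + 15249 = 1/30424 + 15249 = 463935577/30424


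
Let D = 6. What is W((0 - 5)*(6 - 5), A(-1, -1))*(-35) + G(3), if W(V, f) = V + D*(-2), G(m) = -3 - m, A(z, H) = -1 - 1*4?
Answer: 589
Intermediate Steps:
A(z, H) = -5 (A(z, H) = -1 - 4 = -5)
W(V, f) = -12 + V (W(V, f) = V + 6*(-2) = V - 12 = -12 + V)
W((0 - 5)*(6 - 5), A(-1, -1))*(-35) + G(3) = (-12 + (0 - 5)*(6 - 5))*(-35) + (-3 - 1*3) = (-12 - 5*1)*(-35) + (-3 - 3) = (-12 - 5)*(-35) - 6 = -17*(-35) - 6 = 595 - 6 = 589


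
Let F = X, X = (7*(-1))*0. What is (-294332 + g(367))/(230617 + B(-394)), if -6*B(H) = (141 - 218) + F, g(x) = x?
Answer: -1763790/1383779 ≈ -1.2746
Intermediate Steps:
X = 0 (X = -7*0 = 0)
F = 0
B(H) = 77/6 (B(H) = -((141 - 218) + 0)/6 = -(-77 + 0)/6 = -1/6*(-77) = 77/6)
(-294332 + g(367))/(230617 + B(-394)) = (-294332 + 367)/(230617 + 77/6) = -293965/1383779/6 = -293965*6/1383779 = -1763790/1383779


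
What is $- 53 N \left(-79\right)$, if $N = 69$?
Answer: $288903$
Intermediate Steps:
$- 53 N \left(-79\right) = \left(-53\right) 69 \left(-79\right) = \left(-3657\right) \left(-79\right) = 288903$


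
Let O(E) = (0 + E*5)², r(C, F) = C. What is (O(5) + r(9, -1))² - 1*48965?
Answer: 352991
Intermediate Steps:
O(E) = 25*E² (O(E) = (0 + 5*E)² = (5*E)² = 25*E²)
(O(5) + r(9, -1))² - 1*48965 = (25*5² + 9)² - 1*48965 = (25*25 + 9)² - 48965 = (625 + 9)² - 48965 = 634² - 48965 = 401956 - 48965 = 352991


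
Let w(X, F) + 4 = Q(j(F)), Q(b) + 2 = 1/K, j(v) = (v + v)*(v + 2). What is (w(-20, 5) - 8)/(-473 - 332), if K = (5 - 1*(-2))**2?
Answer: 137/7889 ≈ 0.017366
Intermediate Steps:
K = 49 (K = (5 + 2)**2 = 7**2 = 49)
j(v) = 2*v*(2 + v) (j(v) = (2*v)*(2 + v) = 2*v*(2 + v))
Q(b) = -97/49 (Q(b) = -2 + 1/49 = -97/49)
w(X, F) = -293/49 (w(X, F) = -4 - 97/49 = -293/49)
(w(-20, 5) - 8)/(-473 - 332) = (-293/49 - 8)/(-473 - 332) = -685/49/(-805) = -685/49*(-1/805) = 137/7889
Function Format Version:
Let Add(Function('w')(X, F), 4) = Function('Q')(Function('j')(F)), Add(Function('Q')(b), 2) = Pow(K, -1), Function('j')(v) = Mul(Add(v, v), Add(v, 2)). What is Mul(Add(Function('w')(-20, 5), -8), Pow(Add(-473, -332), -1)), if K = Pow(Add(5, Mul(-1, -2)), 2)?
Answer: Rational(137, 7889) ≈ 0.017366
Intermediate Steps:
K = 49 (K = Pow(Add(5, 2), 2) = Pow(7, 2) = 49)
Function('j')(v) = Mul(2, v, Add(2, v)) (Function('j')(v) = Mul(Mul(2, v), Add(2, v)) = Mul(2, v, Add(2, v)))
Function('Q')(b) = Rational(-97, 49) (Function('Q')(b) = Add(-2, Pow(49, -1)) = Add(-2, Rational(1, 49)) = Rational(-97, 49))
Function('w')(X, F) = Rational(-293, 49) (Function('w')(X, F) = Add(-4, Rational(-97, 49)) = Rational(-293, 49))
Mul(Add(Function('w')(-20, 5), -8), Pow(Add(-473, -332), -1)) = Mul(Add(Rational(-293, 49), -8), Pow(Add(-473, -332), -1)) = Mul(Rational(-685, 49), Pow(-805, -1)) = Mul(Rational(-685, 49), Rational(-1, 805)) = Rational(137, 7889)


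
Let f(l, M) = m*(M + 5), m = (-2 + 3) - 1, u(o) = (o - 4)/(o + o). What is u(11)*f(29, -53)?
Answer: 0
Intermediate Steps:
u(o) = (-4 + o)/(2*o) (u(o) = (-4 + o)/((2*o)) = (-4 + o)*(1/(2*o)) = (-4 + o)/(2*o))
m = 0 (m = 1 - 1 = 0)
f(l, M) = 0 (f(l, M) = 0*(M + 5) = 0*(5 + M) = 0)
u(11)*f(29, -53) = ((½)*(-4 + 11)/11)*0 = ((½)*(1/11)*7)*0 = (7/22)*0 = 0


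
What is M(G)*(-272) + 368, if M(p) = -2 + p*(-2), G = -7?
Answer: -2896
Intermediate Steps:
M(p) = -2 - 2*p
M(G)*(-272) + 368 = (-2 - 2*(-7))*(-272) + 368 = (-2 + 14)*(-272) + 368 = 12*(-272) + 368 = -3264 + 368 = -2896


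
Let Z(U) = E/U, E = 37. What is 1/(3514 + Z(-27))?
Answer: 27/94841 ≈ 0.00028469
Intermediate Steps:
Z(U) = 37/U
1/(3514 + Z(-27)) = 1/(3514 + 37/(-27)) = 1/(3514 + 37*(-1/27)) = 1/(3514 - 37/27) = 1/(94841/27) = 27/94841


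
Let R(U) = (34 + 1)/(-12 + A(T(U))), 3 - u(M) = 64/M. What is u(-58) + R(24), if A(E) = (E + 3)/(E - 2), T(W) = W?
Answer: 5873/6873 ≈ 0.85450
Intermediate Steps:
u(M) = 3 - 64/M
A(E) = (3 + E)/(-2 + E)
R(U) = 35/(-12 + (3 + U)/(-2 + U)) (R(U) = (34 + 1)/(-12 + (3 + U)/(-2 + U)) = 35/(-12 + (3 + U)/(-2 + U)))
u(-58) + R(24) = (3 - 64/(-58)) + 35*(2 - 1*24)/(-27 + 11*24) = (3 - 64*(-1/58)) + 35*(2 - 24)/(-27 + 264) = (3 + 32/29) + 35*(-22)/237 = 119/29 + 35*(1/237)*(-22) = 119/29 - 770/237 = 5873/6873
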